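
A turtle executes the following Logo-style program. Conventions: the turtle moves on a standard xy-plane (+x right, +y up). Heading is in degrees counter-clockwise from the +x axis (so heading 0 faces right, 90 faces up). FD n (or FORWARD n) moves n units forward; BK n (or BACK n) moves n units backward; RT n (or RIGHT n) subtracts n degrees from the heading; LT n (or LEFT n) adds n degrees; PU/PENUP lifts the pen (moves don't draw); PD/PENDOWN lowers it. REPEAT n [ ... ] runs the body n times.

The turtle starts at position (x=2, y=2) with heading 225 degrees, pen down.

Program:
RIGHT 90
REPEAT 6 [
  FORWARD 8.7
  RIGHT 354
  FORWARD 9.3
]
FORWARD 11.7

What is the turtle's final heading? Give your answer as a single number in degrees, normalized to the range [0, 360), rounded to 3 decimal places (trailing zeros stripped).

Answer: 171

Derivation:
Executing turtle program step by step:
Start: pos=(2,2), heading=225, pen down
RT 90: heading 225 -> 135
REPEAT 6 [
  -- iteration 1/6 --
  FD 8.7: (2,2) -> (-4.152,8.152) [heading=135, draw]
  RT 354: heading 135 -> 141
  FD 9.3: (-4.152,8.152) -> (-11.379,14.005) [heading=141, draw]
  -- iteration 2/6 --
  FD 8.7: (-11.379,14.005) -> (-18.14,19.48) [heading=141, draw]
  RT 354: heading 141 -> 147
  FD 9.3: (-18.14,19.48) -> (-25.94,24.545) [heading=147, draw]
  -- iteration 3/6 --
  FD 8.7: (-25.94,24.545) -> (-33.237,29.283) [heading=147, draw]
  RT 354: heading 147 -> 153
  FD 9.3: (-33.237,29.283) -> (-41.523,33.505) [heading=153, draw]
  -- iteration 4/6 --
  FD 8.7: (-41.523,33.505) -> (-49.275,37.455) [heading=153, draw]
  RT 354: heading 153 -> 159
  FD 9.3: (-49.275,37.455) -> (-57.957,40.788) [heading=159, draw]
  -- iteration 5/6 --
  FD 8.7: (-57.957,40.788) -> (-66.079,43.906) [heading=159, draw]
  RT 354: heading 159 -> 165
  FD 9.3: (-66.079,43.906) -> (-75.062,46.313) [heading=165, draw]
  -- iteration 6/6 --
  FD 8.7: (-75.062,46.313) -> (-83.466,48.564) [heading=165, draw]
  RT 354: heading 165 -> 171
  FD 9.3: (-83.466,48.564) -> (-92.651,50.019) [heading=171, draw]
]
FD 11.7: (-92.651,50.019) -> (-104.207,51.849) [heading=171, draw]
Final: pos=(-104.207,51.849), heading=171, 13 segment(s) drawn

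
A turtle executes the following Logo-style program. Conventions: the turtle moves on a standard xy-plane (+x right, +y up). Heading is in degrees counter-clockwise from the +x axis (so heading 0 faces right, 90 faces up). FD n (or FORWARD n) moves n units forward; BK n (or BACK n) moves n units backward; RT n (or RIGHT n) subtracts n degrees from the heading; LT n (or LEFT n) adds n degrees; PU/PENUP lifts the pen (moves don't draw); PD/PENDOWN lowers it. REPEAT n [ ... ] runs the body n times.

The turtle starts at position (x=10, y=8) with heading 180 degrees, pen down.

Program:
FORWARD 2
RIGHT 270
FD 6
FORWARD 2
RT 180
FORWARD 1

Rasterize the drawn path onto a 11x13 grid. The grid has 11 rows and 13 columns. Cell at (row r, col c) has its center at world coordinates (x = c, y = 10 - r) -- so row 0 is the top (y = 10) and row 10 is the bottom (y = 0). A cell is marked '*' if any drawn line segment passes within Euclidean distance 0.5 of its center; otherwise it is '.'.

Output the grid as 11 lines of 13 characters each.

Segment 0: (10,8) -> (8,8)
Segment 1: (8,8) -> (8,2)
Segment 2: (8,2) -> (8,0)
Segment 3: (8,0) -> (8,1)

Answer: .............
.............
........***..
........*....
........*....
........*....
........*....
........*....
........*....
........*....
........*....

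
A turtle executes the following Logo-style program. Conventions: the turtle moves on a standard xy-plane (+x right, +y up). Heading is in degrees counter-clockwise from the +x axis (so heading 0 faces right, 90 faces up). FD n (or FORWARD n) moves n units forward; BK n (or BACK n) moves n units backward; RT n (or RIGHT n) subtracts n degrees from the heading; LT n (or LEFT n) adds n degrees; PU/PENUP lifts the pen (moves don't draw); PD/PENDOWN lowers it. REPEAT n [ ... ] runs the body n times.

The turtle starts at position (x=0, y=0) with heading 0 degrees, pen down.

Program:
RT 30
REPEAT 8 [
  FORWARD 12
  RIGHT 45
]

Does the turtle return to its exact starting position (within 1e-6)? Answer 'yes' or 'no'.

Answer: yes

Derivation:
Executing turtle program step by step:
Start: pos=(0,0), heading=0, pen down
RT 30: heading 0 -> 330
REPEAT 8 [
  -- iteration 1/8 --
  FD 12: (0,0) -> (10.392,-6) [heading=330, draw]
  RT 45: heading 330 -> 285
  -- iteration 2/8 --
  FD 12: (10.392,-6) -> (13.498,-17.591) [heading=285, draw]
  RT 45: heading 285 -> 240
  -- iteration 3/8 --
  FD 12: (13.498,-17.591) -> (7.498,-27.983) [heading=240, draw]
  RT 45: heading 240 -> 195
  -- iteration 4/8 --
  FD 12: (7.498,-27.983) -> (-4.093,-31.089) [heading=195, draw]
  RT 45: heading 195 -> 150
  -- iteration 5/8 --
  FD 12: (-4.093,-31.089) -> (-14.485,-25.089) [heading=150, draw]
  RT 45: heading 150 -> 105
  -- iteration 6/8 --
  FD 12: (-14.485,-25.089) -> (-17.591,-13.498) [heading=105, draw]
  RT 45: heading 105 -> 60
  -- iteration 7/8 --
  FD 12: (-17.591,-13.498) -> (-11.591,-3.106) [heading=60, draw]
  RT 45: heading 60 -> 15
  -- iteration 8/8 --
  FD 12: (-11.591,-3.106) -> (0,0) [heading=15, draw]
  RT 45: heading 15 -> 330
]
Final: pos=(0,0), heading=330, 8 segment(s) drawn

Start position: (0, 0)
Final position: (0, 0)
Distance = 0; < 1e-6 -> CLOSED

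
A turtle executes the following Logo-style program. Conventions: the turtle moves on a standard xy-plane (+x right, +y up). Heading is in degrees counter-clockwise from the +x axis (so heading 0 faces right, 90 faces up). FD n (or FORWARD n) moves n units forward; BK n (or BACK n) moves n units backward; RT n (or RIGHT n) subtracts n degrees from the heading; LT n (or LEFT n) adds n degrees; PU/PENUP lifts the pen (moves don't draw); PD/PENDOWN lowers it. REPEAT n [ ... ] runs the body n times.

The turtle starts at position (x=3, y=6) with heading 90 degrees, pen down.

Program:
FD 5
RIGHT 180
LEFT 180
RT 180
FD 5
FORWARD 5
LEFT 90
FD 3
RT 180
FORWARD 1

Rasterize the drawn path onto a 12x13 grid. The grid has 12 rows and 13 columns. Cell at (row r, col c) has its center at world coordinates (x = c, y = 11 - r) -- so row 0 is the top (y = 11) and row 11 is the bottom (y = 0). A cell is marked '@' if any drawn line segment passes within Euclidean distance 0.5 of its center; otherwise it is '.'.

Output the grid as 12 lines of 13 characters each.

Answer: ...@.........
...@.........
...@.........
...@.........
...@.........
...@.........
...@.........
...@.........
...@.........
...@.........
...@@@@......
.............

Derivation:
Segment 0: (3,6) -> (3,11)
Segment 1: (3,11) -> (3,6)
Segment 2: (3,6) -> (3,1)
Segment 3: (3,1) -> (6,1)
Segment 4: (6,1) -> (5,1)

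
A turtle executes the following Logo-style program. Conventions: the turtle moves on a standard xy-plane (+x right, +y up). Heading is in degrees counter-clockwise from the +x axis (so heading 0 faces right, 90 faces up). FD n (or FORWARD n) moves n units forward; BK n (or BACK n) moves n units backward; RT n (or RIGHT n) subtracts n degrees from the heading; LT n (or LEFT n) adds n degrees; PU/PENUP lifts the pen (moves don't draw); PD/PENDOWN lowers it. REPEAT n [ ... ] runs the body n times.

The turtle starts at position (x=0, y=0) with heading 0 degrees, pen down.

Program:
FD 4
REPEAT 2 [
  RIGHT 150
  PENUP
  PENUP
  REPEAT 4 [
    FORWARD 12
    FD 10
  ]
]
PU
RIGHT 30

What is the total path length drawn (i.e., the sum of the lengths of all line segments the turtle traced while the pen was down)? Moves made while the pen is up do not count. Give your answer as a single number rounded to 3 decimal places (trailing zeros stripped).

Executing turtle program step by step:
Start: pos=(0,0), heading=0, pen down
FD 4: (0,0) -> (4,0) [heading=0, draw]
REPEAT 2 [
  -- iteration 1/2 --
  RT 150: heading 0 -> 210
  PU: pen up
  PU: pen up
  REPEAT 4 [
    -- iteration 1/4 --
    FD 12: (4,0) -> (-6.392,-6) [heading=210, move]
    FD 10: (-6.392,-6) -> (-15.053,-11) [heading=210, move]
    -- iteration 2/4 --
    FD 12: (-15.053,-11) -> (-25.445,-17) [heading=210, move]
    FD 10: (-25.445,-17) -> (-34.105,-22) [heading=210, move]
    -- iteration 3/4 --
    FD 12: (-34.105,-22) -> (-44.497,-28) [heading=210, move]
    FD 10: (-44.497,-28) -> (-53.158,-33) [heading=210, move]
    -- iteration 4/4 --
    FD 12: (-53.158,-33) -> (-63.55,-39) [heading=210, move]
    FD 10: (-63.55,-39) -> (-72.21,-44) [heading=210, move]
  ]
  -- iteration 2/2 --
  RT 150: heading 210 -> 60
  PU: pen up
  PU: pen up
  REPEAT 4 [
    -- iteration 1/4 --
    FD 12: (-72.21,-44) -> (-66.21,-33.608) [heading=60, move]
    FD 10: (-66.21,-33.608) -> (-61.21,-24.947) [heading=60, move]
    -- iteration 2/4 --
    FD 12: (-61.21,-24.947) -> (-55.21,-14.555) [heading=60, move]
    FD 10: (-55.21,-14.555) -> (-50.21,-5.895) [heading=60, move]
    -- iteration 3/4 --
    FD 12: (-50.21,-5.895) -> (-44.21,4.497) [heading=60, move]
    FD 10: (-44.21,4.497) -> (-39.21,13.158) [heading=60, move]
    -- iteration 4/4 --
    FD 12: (-39.21,13.158) -> (-33.21,23.55) [heading=60, move]
    FD 10: (-33.21,23.55) -> (-28.21,32.21) [heading=60, move]
  ]
]
PU: pen up
RT 30: heading 60 -> 30
Final: pos=(-28.21,32.21), heading=30, 1 segment(s) drawn

Segment lengths:
  seg 1: (0,0) -> (4,0), length = 4
Total = 4

Answer: 4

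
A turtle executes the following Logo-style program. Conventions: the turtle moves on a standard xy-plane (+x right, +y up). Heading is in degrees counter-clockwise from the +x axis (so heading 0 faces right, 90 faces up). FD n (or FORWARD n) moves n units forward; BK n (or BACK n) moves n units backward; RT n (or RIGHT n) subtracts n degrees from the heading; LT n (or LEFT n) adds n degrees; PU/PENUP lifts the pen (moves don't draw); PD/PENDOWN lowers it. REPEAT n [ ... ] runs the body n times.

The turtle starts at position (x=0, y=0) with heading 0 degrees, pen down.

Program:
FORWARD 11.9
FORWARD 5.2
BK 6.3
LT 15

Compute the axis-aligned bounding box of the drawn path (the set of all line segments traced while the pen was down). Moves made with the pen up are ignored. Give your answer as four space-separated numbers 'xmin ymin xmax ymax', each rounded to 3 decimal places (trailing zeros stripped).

Executing turtle program step by step:
Start: pos=(0,0), heading=0, pen down
FD 11.9: (0,0) -> (11.9,0) [heading=0, draw]
FD 5.2: (11.9,0) -> (17.1,0) [heading=0, draw]
BK 6.3: (17.1,0) -> (10.8,0) [heading=0, draw]
LT 15: heading 0 -> 15
Final: pos=(10.8,0), heading=15, 3 segment(s) drawn

Segment endpoints: x in {0, 10.8, 11.9, 17.1}, y in {0}
xmin=0, ymin=0, xmax=17.1, ymax=0

Answer: 0 0 17.1 0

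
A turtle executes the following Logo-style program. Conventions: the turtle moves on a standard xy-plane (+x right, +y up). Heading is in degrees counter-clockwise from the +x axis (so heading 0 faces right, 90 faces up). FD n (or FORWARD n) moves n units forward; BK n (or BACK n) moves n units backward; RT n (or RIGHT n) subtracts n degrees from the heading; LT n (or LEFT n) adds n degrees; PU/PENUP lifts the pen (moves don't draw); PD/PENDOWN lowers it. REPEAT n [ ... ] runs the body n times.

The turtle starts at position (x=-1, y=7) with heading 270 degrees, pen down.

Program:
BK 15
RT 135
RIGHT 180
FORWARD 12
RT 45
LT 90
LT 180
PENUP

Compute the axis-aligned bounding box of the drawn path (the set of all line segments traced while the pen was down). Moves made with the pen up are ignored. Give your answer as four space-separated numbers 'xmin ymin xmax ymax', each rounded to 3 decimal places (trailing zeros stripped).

Executing turtle program step by step:
Start: pos=(-1,7), heading=270, pen down
BK 15: (-1,7) -> (-1,22) [heading=270, draw]
RT 135: heading 270 -> 135
RT 180: heading 135 -> 315
FD 12: (-1,22) -> (7.485,13.515) [heading=315, draw]
RT 45: heading 315 -> 270
LT 90: heading 270 -> 0
LT 180: heading 0 -> 180
PU: pen up
Final: pos=(7.485,13.515), heading=180, 2 segment(s) drawn

Segment endpoints: x in {-1, -1, 7.485}, y in {7, 13.515, 22}
xmin=-1, ymin=7, xmax=7.485, ymax=22

Answer: -1 7 7.485 22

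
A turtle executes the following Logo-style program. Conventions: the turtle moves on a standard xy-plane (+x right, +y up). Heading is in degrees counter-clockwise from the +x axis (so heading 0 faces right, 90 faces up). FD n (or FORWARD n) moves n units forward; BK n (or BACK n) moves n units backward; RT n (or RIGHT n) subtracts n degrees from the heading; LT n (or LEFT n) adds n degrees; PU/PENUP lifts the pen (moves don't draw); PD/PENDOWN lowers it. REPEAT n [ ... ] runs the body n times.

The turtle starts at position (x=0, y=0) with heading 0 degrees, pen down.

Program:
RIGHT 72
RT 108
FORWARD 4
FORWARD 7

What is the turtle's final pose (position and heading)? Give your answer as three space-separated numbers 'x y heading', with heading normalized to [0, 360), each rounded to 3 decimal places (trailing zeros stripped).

Answer: -11 0 180

Derivation:
Executing turtle program step by step:
Start: pos=(0,0), heading=0, pen down
RT 72: heading 0 -> 288
RT 108: heading 288 -> 180
FD 4: (0,0) -> (-4,0) [heading=180, draw]
FD 7: (-4,0) -> (-11,0) [heading=180, draw]
Final: pos=(-11,0), heading=180, 2 segment(s) drawn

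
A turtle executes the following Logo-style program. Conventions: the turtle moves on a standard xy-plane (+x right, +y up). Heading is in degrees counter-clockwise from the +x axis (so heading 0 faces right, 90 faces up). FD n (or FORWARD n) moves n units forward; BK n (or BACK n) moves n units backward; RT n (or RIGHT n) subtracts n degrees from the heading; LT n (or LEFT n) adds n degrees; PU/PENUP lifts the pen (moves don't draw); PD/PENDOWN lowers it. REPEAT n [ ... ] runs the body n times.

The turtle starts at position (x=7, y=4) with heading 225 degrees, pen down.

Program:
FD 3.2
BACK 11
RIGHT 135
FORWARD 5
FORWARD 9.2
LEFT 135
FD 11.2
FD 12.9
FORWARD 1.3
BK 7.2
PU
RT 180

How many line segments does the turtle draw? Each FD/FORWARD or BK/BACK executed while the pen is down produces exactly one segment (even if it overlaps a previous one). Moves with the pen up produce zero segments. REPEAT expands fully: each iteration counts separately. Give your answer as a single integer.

Answer: 8

Derivation:
Executing turtle program step by step:
Start: pos=(7,4), heading=225, pen down
FD 3.2: (7,4) -> (4.737,1.737) [heading=225, draw]
BK 11: (4.737,1.737) -> (12.515,9.515) [heading=225, draw]
RT 135: heading 225 -> 90
FD 5: (12.515,9.515) -> (12.515,14.515) [heading=90, draw]
FD 9.2: (12.515,14.515) -> (12.515,23.715) [heading=90, draw]
LT 135: heading 90 -> 225
FD 11.2: (12.515,23.715) -> (4.596,15.796) [heading=225, draw]
FD 12.9: (4.596,15.796) -> (-4.526,6.674) [heading=225, draw]
FD 1.3: (-4.526,6.674) -> (-5.445,5.755) [heading=225, draw]
BK 7.2: (-5.445,5.755) -> (-0.354,10.846) [heading=225, draw]
PU: pen up
RT 180: heading 225 -> 45
Final: pos=(-0.354,10.846), heading=45, 8 segment(s) drawn
Segments drawn: 8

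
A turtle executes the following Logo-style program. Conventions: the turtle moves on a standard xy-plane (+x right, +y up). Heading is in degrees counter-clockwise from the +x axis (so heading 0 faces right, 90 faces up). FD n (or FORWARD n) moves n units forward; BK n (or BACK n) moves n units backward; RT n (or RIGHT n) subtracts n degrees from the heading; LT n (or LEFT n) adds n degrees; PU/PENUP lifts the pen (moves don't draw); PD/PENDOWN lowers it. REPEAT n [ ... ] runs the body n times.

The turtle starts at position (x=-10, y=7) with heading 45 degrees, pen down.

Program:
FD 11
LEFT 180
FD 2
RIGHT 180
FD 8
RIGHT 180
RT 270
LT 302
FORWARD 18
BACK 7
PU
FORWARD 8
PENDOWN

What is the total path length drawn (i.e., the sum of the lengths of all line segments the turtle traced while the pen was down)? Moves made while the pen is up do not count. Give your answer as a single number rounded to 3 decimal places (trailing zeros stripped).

Answer: 46

Derivation:
Executing turtle program step by step:
Start: pos=(-10,7), heading=45, pen down
FD 11: (-10,7) -> (-2.222,14.778) [heading=45, draw]
LT 180: heading 45 -> 225
FD 2: (-2.222,14.778) -> (-3.636,13.364) [heading=225, draw]
RT 180: heading 225 -> 45
FD 8: (-3.636,13.364) -> (2.021,19.021) [heading=45, draw]
RT 180: heading 45 -> 225
RT 270: heading 225 -> 315
LT 302: heading 315 -> 257
FD 18: (2.021,19.021) -> (-2.028,1.482) [heading=257, draw]
BK 7: (-2.028,1.482) -> (-0.454,8.303) [heading=257, draw]
PU: pen up
FD 8: (-0.454,8.303) -> (-2.253,0.508) [heading=257, move]
PD: pen down
Final: pos=(-2.253,0.508), heading=257, 5 segment(s) drawn

Segment lengths:
  seg 1: (-10,7) -> (-2.222,14.778), length = 11
  seg 2: (-2.222,14.778) -> (-3.636,13.364), length = 2
  seg 3: (-3.636,13.364) -> (2.021,19.021), length = 8
  seg 4: (2.021,19.021) -> (-2.028,1.482), length = 18
  seg 5: (-2.028,1.482) -> (-0.454,8.303), length = 7
Total = 46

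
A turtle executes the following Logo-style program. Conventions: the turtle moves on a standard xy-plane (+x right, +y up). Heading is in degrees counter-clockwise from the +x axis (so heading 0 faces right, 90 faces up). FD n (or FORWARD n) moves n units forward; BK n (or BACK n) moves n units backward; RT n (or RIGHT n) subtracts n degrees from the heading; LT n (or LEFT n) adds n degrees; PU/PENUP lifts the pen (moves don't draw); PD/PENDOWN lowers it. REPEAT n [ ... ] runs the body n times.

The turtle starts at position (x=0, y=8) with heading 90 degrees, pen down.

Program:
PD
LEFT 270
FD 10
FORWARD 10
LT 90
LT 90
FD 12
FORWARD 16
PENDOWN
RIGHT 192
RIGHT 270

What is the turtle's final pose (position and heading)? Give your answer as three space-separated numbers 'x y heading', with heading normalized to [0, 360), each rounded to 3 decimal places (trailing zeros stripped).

Executing turtle program step by step:
Start: pos=(0,8), heading=90, pen down
PD: pen down
LT 270: heading 90 -> 0
FD 10: (0,8) -> (10,8) [heading=0, draw]
FD 10: (10,8) -> (20,8) [heading=0, draw]
LT 90: heading 0 -> 90
LT 90: heading 90 -> 180
FD 12: (20,8) -> (8,8) [heading=180, draw]
FD 16: (8,8) -> (-8,8) [heading=180, draw]
PD: pen down
RT 192: heading 180 -> 348
RT 270: heading 348 -> 78
Final: pos=(-8,8), heading=78, 4 segment(s) drawn

Answer: -8 8 78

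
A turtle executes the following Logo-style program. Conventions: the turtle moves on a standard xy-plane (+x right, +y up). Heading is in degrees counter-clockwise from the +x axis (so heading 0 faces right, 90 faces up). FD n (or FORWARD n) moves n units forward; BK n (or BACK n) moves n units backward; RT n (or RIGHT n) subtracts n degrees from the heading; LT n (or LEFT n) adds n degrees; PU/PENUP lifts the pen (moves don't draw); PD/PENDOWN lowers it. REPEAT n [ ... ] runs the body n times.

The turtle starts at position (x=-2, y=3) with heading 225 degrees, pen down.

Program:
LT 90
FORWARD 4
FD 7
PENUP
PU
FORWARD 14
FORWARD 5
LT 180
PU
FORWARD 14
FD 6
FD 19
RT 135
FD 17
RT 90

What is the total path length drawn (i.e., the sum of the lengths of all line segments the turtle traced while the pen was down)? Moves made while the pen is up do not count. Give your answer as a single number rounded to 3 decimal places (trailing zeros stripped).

Executing turtle program step by step:
Start: pos=(-2,3), heading=225, pen down
LT 90: heading 225 -> 315
FD 4: (-2,3) -> (0.828,0.172) [heading=315, draw]
FD 7: (0.828,0.172) -> (5.778,-4.778) [heading=315, draw]
PU: pen up
PU: pen up
FD 14: (5.778,-4.778) -> (15.678,-14.678) [heading=315, move]
FD 5: (15.678,-14.678) -> (19.213,-18.213) [heading=315, move]
LT 180: heading 315 -> 135
PU: pen up
FD 14: (19.213,-18.213) -> (9.314,-8.314) [heading=135, move]
FD 6: (9.314,-8.314) -> (5.071,-4.071) [heading=135, move]
FD 19: (5.071,-4.071) -> (-8.364,9.364) [heading=135, move]
RT 135: heading 135 -> 0
FD 17: (-8.364,9.364) -> (8.636,9.364) [heading=0, move]
RT 90: heading 0 -> 270
Final: pos=(8.636,9.364), heading=270, 2 segment(s) drawn

Segment lengths:
  seg 1: (-2,3) -> (0.828,0.172), length = 4
  seg 2: (0.828,0.172) -> (5.778,-4.778), length = 7
Total = 11

Answer: 11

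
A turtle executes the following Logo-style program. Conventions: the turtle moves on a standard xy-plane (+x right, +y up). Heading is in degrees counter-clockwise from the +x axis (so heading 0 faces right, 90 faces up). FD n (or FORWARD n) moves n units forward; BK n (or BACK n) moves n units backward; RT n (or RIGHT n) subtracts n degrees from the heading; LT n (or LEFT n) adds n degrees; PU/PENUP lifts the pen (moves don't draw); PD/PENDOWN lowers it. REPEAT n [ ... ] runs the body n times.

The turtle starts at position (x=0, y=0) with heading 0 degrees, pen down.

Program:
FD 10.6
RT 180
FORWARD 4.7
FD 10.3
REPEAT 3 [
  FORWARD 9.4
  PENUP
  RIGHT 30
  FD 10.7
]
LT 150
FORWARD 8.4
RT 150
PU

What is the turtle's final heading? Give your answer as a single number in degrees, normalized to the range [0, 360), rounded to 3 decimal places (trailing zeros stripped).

Executing turtle program step by step:
Start: pos=(0,0), heading=0, pen down
FD 10.6: (0,0) -> (10.6,0) [heading=0, draw]
RT 180: heading 0 -> 180
FD 4.7: (10.6,0) -> (5.9,0) [heading=180, draw]
FD 10.3: (5.9,0) -> (-4.4,0) [heading=180, draw]
REPEAT 3 [
  -- iteration 1/3 --
  FD 9.4: (-4.4,0) -> (-13.8,0) [heading=180, draw]
  PU: pen up
  RT 30: heading 180 -> 150
  FD 10.7: (-13.8,0) -> (-23.066,5.35) [heading=150, move]
  -- iteration 2/3 --
  FD 9.4: (-23.066,5.35) -> (-31.207,10.05) [heading=150, move]
  PU: pen up
  RT 30: heading 150 -> 120
  FD 10.7: (-31.207,10.05) -> (-36.557,19.316) [heading=120, move]
  -- iteration 3/3 --
  FD 9.4: (-36.557,19.316) -> (-41.257,27.457) [heading=120, move]
  PU: pen up
  RT 30: heading 120 -> 90
  FD 10.7: (-41.257,27.457) -> (-41.257,38.157) [heading=90, move]
]
LT 150: heading 90 -> 240
FD 8.4: (-41.257,38.157) -> (-45.457,30.882) [heading=240, move]
RT 150: heading 240 -> 90
PU: pen up
Final: pos=(-45.457,30.882), heading=90, 4 segment(s) drawn

Answer: 90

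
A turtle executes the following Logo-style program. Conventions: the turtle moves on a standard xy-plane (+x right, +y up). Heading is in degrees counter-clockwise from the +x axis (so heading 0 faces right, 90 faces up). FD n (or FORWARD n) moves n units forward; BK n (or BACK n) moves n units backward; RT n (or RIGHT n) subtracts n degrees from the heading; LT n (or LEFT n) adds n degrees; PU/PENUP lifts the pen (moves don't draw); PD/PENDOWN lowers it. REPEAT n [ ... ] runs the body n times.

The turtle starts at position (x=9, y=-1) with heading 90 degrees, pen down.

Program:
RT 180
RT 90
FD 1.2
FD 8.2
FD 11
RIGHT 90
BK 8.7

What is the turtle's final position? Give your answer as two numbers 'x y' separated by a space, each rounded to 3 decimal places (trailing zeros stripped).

Answer: -11.4 -9.7

Derivation:
Executing turtle program step by step:
Start: pos=(9,-1), heading=90, pen down
RT 180: heading 90 -> 270
RT 90: heading 270 -> 180
FD 1.2: (9,-1) -> (7.8,-1) [heading=180, draw]
FD 8.2: (7.8,-1) -> (-0.4,-1) [heading=180, draw]
FD 11: (-0.4,-1) -> (-11.4,-1) [heading=180, draw]
RT 90: heading 180 -> 90
BK 8.7: (-11.4,-1) -> (-11.4,-9.7) [heading=90, draw]
Final: pos=(-11.4,-9.7), heading=90, 4 segment(s) drawn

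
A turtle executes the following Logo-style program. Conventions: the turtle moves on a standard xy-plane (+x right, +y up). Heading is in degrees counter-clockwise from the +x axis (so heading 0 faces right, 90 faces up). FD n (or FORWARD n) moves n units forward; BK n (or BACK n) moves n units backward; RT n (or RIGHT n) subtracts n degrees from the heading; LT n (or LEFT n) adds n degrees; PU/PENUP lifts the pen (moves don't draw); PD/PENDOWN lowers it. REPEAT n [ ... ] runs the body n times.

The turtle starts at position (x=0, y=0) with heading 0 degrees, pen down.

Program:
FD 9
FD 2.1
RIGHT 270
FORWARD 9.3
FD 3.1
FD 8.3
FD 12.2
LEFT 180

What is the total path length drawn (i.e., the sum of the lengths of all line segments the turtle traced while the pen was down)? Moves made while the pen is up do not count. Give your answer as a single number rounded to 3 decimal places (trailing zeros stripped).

Answer: 44

Derivation:
Executing turtle program step by step:
Start: pos=(0,0), heading=0, pen down
FD 9: (0,0) -> (9,0) [heading=0, draw]
FD 2.1: (9,0) -> (11.1,0) [heading=0, draw]
RT 270: heading 0 -> 90
FD 9.3: (11.1,0) -> (11.1,9.3) [heading=90, draw]
FD 3.1: (11.1,9.3) -> (11.1,12.4) [heading=90, draw]
FD 8.3: (11.1,12.4) -> (11.1,20.7) [heading=90, draw]
FD 12.2: (11.1,20.7) -> (11.1,32.9) [heading=90, draw]
LT 180: heading 90 -> 270
Final: pos=(11.1,32.9), heading=270, 6 segment(s) drawn

Segment lengths:
  seg 1: (0,0) -> (9,0), length = 9
  seg 2: (9,0) -> (11.1,0), length = 2.1
  seg 3: (11.1,0) -> (11.1,9.3), length = 9.3
  seg 4: (11.1,9.3) -> (11.1,12.4), length = 3.1
  seg 5: (11.1,12.4) -> (11.1,20.7), length = 8.3
  seg 6: (11.1,20.7) -> (11.1,32.9), length = 12.2
Total = 44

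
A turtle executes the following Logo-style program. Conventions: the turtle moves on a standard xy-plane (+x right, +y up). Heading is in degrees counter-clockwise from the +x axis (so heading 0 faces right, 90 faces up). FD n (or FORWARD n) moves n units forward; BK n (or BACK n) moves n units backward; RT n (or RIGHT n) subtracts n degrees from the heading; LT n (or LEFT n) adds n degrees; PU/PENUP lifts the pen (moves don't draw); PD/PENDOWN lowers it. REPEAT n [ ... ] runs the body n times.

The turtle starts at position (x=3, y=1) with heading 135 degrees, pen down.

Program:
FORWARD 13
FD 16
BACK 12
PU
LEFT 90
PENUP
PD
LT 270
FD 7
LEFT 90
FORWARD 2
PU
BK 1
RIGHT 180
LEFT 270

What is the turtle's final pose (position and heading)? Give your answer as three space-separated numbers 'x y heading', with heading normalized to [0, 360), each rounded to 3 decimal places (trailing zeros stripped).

Answer: -14.678 17.263 315

Derivation:
Executing turtle program step by step:
Start: pos=(3,1), heading=135, pen down
FD 13: (3,1) -> (-6.192,10.192) [heading=135, draw]
FD 16: (-6.192,10.192) -> (-17.506,21.506) [heading=135, draw]
BK 12: (-17.506,21.506) -> (-9.021,13.021) [heading=135, draw]
PU: pen up
LT 90: heading 135 -> 225
PU: pen up
PD: pen down
LT 270: heading 225 -> 135
FD 7: (-9.021,13.021) -> (-13.971,17.971) [heading=135, draw]
LT 90: heading 135 -> 225
FD 2: (-13.971,17.971) -> (-15.385,16.556) [heading=225, draw]
PU: pen up
BK 1: (-15.385,16.556) -> (-14.678,17.263) [heading=225, move]
RT 180: heading 225 -> 45
LT 270: heading 45 -> 315
Final: pos=(-14.678,17.263), heading=315, 5 segment(s) drawn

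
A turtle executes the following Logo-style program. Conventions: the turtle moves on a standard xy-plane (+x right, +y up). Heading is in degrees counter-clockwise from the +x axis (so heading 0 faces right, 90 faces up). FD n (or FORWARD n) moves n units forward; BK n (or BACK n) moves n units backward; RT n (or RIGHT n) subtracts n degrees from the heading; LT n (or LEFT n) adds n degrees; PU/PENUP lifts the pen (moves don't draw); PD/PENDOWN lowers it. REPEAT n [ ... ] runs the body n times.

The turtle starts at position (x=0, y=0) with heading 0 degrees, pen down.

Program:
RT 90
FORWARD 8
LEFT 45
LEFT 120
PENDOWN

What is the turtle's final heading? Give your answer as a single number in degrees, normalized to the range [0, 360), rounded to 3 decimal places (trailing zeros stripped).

Answer: 75

Derivation:
Executing turtle program step by step:
Start: pos=(0,0), heading=0, pen down
RT 90: heading 0 -> 270
FD 8: (0,0) -> (0,-8) [heading=270, draw]
LT 45: heading 270 -> 315
LT 120: heading 315 -> 75
PD: pen down
Final: pos=(0,-8), heading=75, 1 segment(s) drawn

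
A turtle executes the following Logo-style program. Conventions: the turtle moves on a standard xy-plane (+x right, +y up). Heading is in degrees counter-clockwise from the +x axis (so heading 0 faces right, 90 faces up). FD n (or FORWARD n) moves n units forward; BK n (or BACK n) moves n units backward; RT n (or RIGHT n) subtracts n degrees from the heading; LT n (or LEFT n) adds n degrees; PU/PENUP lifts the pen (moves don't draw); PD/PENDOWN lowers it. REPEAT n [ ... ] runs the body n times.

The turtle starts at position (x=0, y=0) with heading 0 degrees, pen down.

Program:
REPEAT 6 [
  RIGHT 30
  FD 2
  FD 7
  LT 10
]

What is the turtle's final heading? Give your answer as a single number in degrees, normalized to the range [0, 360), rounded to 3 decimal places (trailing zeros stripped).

Answer: 240

Derivation:
Executing turtle program step by step:
Start: pos=(0,0), heading=0, pen down
REPEAT 6 [
  -- iteration 1/6 --
  RT 30: heading 0 -> 330
  FD 2: (0,0) -> (1.732,-1) [heading=330, draw]
  FD 7: (1.732,-1) -> (7.794,-4.5) [heading=330, draw]
  LT 10: heading 330 -> 340
  -- iteration 2/6 --
  RT 30: heading 340 -> 310
  FD 2: (7.794,-4.5) -> (9.08,-6.032) [heading=310, draw]
  FD 7: (9.08,-6.032) -> (13.579,-11.394) [heading=310, draw]
  LT 10: heading 310 -> 320
  -- iteration 3/6 --
  RT 30: heading 320 -> 290
  FD 2: (13.579,-11.394) -> (14.263,-13.274) [heading=290, draw]
  FD 7: (14.263,-13.274) -> (16.657,-19.852) [heading=290, draw]
  LT 10: heading 290 -> 300
  -- iteration 4/6 --
  RT 30: heading 300 -> 270
  FD 2: (16.657,-19.852) -> (16.657,-21.852) [heading=270, draw]
  FD 7: (16.657,-21.852) -> (16.657,-28.852) [heading=270, draw]
  LT 10: heading 270 -> 280
  -- iteration 5/6 --
  RT 30: heading 280 -> 250
  FD 2: (16.657,-28.852) -> (15.973,-30.731) [heading=250, draw]
  FD 7: (15.973,-30.731) -> (13.579,-37.309) [heading=250, draw]
  LT 10: heading 250 -> 260
  -- iteration 6/6 --
  RT 30: heading 260 -> 230
  FD 2: (13.579,-37.309) -> (12.294,-38.841) [heading=230, draw]
  FD 7: (12.294,-38.841) -> (7.794,-44.203) [heading=230, draw]
  LT 10: heading 230 -> 240
]
Final: pos=(7.794,-44.203), heading=240, 12 segment(s) drawn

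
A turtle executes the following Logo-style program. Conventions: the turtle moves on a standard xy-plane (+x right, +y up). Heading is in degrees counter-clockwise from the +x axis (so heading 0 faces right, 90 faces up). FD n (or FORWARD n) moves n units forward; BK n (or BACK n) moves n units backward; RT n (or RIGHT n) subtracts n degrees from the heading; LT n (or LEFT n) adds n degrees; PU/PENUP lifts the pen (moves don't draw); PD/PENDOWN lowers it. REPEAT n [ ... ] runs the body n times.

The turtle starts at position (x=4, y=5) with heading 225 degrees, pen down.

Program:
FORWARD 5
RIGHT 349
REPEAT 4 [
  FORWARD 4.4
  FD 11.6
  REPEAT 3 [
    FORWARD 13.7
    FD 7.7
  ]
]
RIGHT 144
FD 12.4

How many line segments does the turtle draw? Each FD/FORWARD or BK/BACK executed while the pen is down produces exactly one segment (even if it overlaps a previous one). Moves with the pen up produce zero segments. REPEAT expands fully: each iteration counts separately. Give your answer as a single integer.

Executing turtle program step by step:
Start: pos=(4,5), heading=225, pen down
FD 5: (4,5) -> (0.464,1.464) [heading=225, draw]
RT 349: heading 225 -> 236
REPEAT 4 [
  -- iteration 1/4 --
  FD 4.4: (0.464,1.464) -> (-1.996,-2.183) [heading=236, draw]
  FD 11.6: (-1.996,-2.183) -> (-8.483,-11.8) [heading=236, draw]
  REPEAT 3 [
    -- iteration 1/3 --
    FD 13.7: (-8.483,-11.8) -> (-16.144,-23.158) [heading=236, draw]
    FD 7.7: (-16.144,-23.158) -> (-20.449,-29.542) [heading=236, draw]
    -- iteration 2/3 --
    FD 13.7: (-20.449,-29.542) -> (-28.11,-40.899) [heading=236, draw]
    FD 7.7: (-28.11,-40.899) -> (-32.416,-47.283) [heading=236, draw]
    -- iteration 3/3 --
    FD 13.7: (-32.416,-47.283) -> (-40.077,-58.641) [heading=236, draw]
    FD 7.7: (-40.077,-58.641) -> (-44.383,-65.024) [heading=236, draw]
  ]
  -- iteration 2/4 --
  FD 4.4: (-44.383,-65.024) -> (-46.843,-68.672) [heading=236, draw]
  FD 11.6: (-46.843,-68.672) -> (-53.33,-78.289) [heading=236, draw]
  REPEAT 3 [
    -- iteration 1/3 --
    FD 13.7: (-53.33,-78.289) -> (-60.991,-89.647) [heading=236, draw]
    FD 7.7: (-60.991,-89.647) -> (-65.297,-96.03) [heading=236, draw]
    -- iteration 2/3 --
    FD 13.7: (-65.297,-96.03) -> (-72.958,-107.388) [heading=236, draw]
    FD 7.7: (-72.958,-107.388) -> (-77.263,-113.772) [heading=236, draw]
    -- iteration 3/3 --
    FD 13.7: (-77.263,-113.772) -> (-84.924,-125.13) [heading=236, draw]
    FD 7.7: (-84.924,-125.13) -> (-89.23,-131.513) [heading=236, draw]
  ]
  -- iteration 3/4 --
  FD 4.4: (-89.23,-131.513) -> (-91.691,-135.161) [heading=236, draw]
  FD 11.6: (-91.691,-135.161) -> (-98.177,-144.778) [heading=236, draw]
  REPEAT 3 [
    -- iteration 1/3 --
    FD 13.7: (-98.177,-144.778) -> (-105.838,-156.136) [heading=236, draw]
    FD 7.7: (-105.838,-156.136) -> (-110.144,-162.519) [heading=236, draw]
    -- iteration 2/3 --
    FD 13.7: (-110.144,-162.519) -> (-117.805,-173.877) [heading=236, draw]
    FD 7.7: (-117.805,-173.877) -> (-122.111,-180.261) [heading=236, draw]
    -- iteration 3/3 --
    FD 13.7: (-122.111,-180.261) -> (-129.772,-191.618) [heading=236, draw]
    FD 7.7: (-129.772,-191.618) -> (-134.077,-198.002) [heading=236, draw]
  ]
  -- iteration 4/4 --
  FD 4.4: (-134.077,-198.002) -> (-136.538,-201.65) [heading=236, draw]
  FD 11.6: (-136.538,-201.65) -> (-143.024,-211.267) [heading=236, draw]
  REPEAT 3 [
    -- iteration 1/3 --
    FD 13.7: (-143.024,-211.267) -> (-150.685,-222.624) [heading=236, draw]
    FD 7.7: (-150.685,-222.624) -> (-154.991,-229.008) [heading=236, draw]
    -- iteration 2/3 --
    FD 13.7: (-154.991,-229.008) -> (-162.652,-240.366) [heading=236, draw]
    FD 7.7: (-162.652,-240.366) -> (-166.958,-246.749) [heading=236, draw]
    -- iteration 3/3 --
    FD 13.7: (-166.958,-246.749) -> (-174.619,-258.107) [heading=236, draw]
    FD 7.7: (-174.619,-258.107) -> (-178.925,-264.491) [heading=236, draw]
  ]
]
RT 144: heading 236 -> 92
FD 12.4: (-178.925,-264.491) -> (-179.357,-252.098) [heading=92, draw]
Final: pos=(-179.357,-252.098), heading=92, 34 segment(s) drawn
Segments drawn: 34

Answer: 34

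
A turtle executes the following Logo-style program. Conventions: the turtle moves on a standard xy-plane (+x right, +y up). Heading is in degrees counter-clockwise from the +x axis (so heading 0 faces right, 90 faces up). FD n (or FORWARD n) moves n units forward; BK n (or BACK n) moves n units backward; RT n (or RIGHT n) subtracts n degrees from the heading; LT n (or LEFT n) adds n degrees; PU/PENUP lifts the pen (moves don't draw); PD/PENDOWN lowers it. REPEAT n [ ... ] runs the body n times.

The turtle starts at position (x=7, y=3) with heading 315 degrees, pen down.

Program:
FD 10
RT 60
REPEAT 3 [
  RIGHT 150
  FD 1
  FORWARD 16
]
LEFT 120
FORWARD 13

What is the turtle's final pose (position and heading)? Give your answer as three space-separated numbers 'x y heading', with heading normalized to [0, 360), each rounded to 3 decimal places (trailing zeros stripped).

Executing turtle program step by step:
Start: pos=(7,3), heading=315, pen down
FD 10: (7,3) -> (14.071,-4.071) [heading=315, draw]
RT 60: heading 315 -> 255
REPEAT 3 [
  -- iteration 1/3 --
  RT 150: heading 255 -> 105
  FD 1: (14.071,-4.071) -> (13.812,-3.105) [heading=105, draw]
  FD 16: (13.812,-3.105) -> (9.671,12.35) [heading=105, draw]
  -- iteration 2/3 --
  RT 150: heading 105 -> 315
  FD 1: (9.671,12.35) -> (10.378,11.643) [heading=315, draw]
  FD 16: (10.378,11.643) -> (21.692,0.329) [heading=315, draw]
  -- iteration 3/3 --
  RT 150: heading 315 -> 165
  FD 1: (21.692,0.329) -> (20.726,0.588) [heading=165, draw]
  FD 16: (20.726,0.588) -> (5.271,4.729) [heading=165, draw]
]
LT 120: heading 165 -> 285
FD 13: (5.271,4.729) -> (8.636,-7.828) [heading=285, draw]
Final: pos=(8.636,-7.828), heading=285, 8 segment(s) drawn

Answer: 8.636 -7.828 285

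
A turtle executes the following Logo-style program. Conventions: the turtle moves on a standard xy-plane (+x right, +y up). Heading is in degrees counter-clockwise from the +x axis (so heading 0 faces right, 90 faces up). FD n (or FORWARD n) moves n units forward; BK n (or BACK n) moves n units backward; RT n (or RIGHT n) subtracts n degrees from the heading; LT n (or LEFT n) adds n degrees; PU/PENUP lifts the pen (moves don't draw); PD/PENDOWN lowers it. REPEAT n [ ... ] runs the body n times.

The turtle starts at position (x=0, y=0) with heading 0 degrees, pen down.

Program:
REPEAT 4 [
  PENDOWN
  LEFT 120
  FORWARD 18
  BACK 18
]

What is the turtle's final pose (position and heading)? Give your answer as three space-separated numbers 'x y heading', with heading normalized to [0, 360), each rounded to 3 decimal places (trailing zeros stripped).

Executing turtle program step by step:
Start: pos=(0,0), heading=0, pen down
REPEAT 4 [
  -- iteration 1/4 --
  PD: pen down
  LT 120: heading 0 -> 120
  FD 18: (0,0) -> (-9,15.588) [heading=120, draw]
  BK 18: (-9,15.588) -> (0,0) [heading=120, draw]
  -- iteration 2/4 --
  PD: pen down
  LT 120: heading 120 -> 240
  FD 18: (0,0) -> (-9,-15.588) [heading=240, draw]
  BK 18: (-9,-15.588) -> (0,0) [heading=240, draw]
  -- iteration 3/4 --
  PD: pen down
  LT 120: heading 240 -> 0
  FD 18: (0,0) -> (18,0) [heading=0, draw]
  BK 18: (18,0) -> (0,0) [heading=0, draw]
  -- iteration 4/4 --
  PD: pen down
  LT 120: heading 0 -> 120
  FD 18: (0,0) -> (-9,15.588) [heading=120, draw]
  BK 18: (-9,15.588) -> (0,0) [heading=120, draw]
]
Final: pos=(0,0), heading=120, 8 segment(s) drawn

Answer: 0 0 120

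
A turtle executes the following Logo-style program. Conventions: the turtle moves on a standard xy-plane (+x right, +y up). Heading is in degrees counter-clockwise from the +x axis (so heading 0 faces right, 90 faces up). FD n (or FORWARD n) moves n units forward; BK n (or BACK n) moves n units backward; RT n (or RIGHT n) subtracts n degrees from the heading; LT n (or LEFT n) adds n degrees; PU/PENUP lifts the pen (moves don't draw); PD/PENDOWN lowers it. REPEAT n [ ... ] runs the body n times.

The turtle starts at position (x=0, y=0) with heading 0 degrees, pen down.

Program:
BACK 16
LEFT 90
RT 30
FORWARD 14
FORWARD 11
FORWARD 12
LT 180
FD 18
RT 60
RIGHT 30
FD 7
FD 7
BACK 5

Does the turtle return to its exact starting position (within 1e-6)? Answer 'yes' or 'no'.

Executing turtle program step by step:
Start: pos=(0,0), heading=0, pen down
BK 16: (0,0) -> (-16,0) [heading=0, draw]
LT 90: heading 0 -> 90
RT 30: heading 90 -> 60
FD 14: (-16,0) -> (-9,12.124) [heading=60, draw]
FD 11: (-9,12.124) -> (-3.5,21.651) [heading=60, draw]
FD 12: (-3.5,21.651) -> (2.5,32.043) [heading=60, draw]
LT 180: heading 60 -> 240
FD 18: (2.5,32.043) -> (-6.5,16.454) [heading=240, draw]
RT 60: heading 240 -> 180
RT 30: heading 180 -> 150
FD 7: (-6.5,16.454) -> (-12.562,19.954) [heading=150, draw]
FD 7: (-12.562,19.954) -> (-18.624,23.454) [heading=150, draw]
BK 5: (-18.624,23.454) -> (-14.294,20.954) [heading=150, draw]
Final: pos=(-14.294,20.954), heading=150, 8 segment(s) drawn

Start position: (0, 0)
Final position: (-14.294, 20.954)
Distance = 25.366; >= 1e-6 -> NOT closed

Answer: no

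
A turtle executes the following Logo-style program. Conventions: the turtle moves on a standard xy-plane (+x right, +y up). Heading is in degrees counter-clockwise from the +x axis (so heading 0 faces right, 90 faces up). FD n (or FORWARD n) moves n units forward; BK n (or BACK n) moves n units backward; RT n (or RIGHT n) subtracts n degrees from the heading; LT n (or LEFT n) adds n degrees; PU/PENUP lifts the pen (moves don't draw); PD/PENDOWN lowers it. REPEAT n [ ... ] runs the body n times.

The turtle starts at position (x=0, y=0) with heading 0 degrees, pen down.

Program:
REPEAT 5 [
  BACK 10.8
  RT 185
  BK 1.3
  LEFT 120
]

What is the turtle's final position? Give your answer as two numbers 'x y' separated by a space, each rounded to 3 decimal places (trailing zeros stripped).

Executing turtle program step by step:
Start: pos=(0,0), heading=0, pen down
REPEAT 5 [
  -- iteration 1/5 --
  BK 10.8: (0,0) -> (-10.8,0) [heading=0, draw]
  RT 185: heading 0 -> 175
  BK 1.3: (-10.8,0) -> (-9.505,-0.113) [heading=175, draw]
  LT 120: heading 175 -> 295
  -- iteration 2/5 --
  BK 10.8: (-9.505,-0.113) -> (-14.069,9.675) [heading=295, draw]
  RT 185: heading 295 -> 110
  BK 1.3: (-14.069,9.675) -> (-13.625,8.453) [heading=110, draw]
  LT 120: heading 110 -> 230
  -- iteration 3/5 --
  BK 10.8: (-13.625,8.453) -> (-6.682,16.727) [heading=230, draw]
  RT 185: heading 230 -> 45
  BK 1.3: (-6.682,16.727) -> (-7.602,15.807) [heading=45, draw]
  LT 120: heading 45 -> 165
  -- iteration 4/5 --
  BK 10.8: (-7.602,15.807) -> (2.83,13.012) [heading=165, draw]
  RT 185: heading 165 -> 340
  BK 1.3: (2.83,13.012) -> (1.609,13.457) [heading=340, draw]
  LT 120: heading 340 -> 100
  -- iteration 5/5 --
  BK 10.8: (1.609,13.457) -> (3.484,2.821) [heading=100, draw]
  RT 185: heading 100 -> 275
  BK 1.3: (3.484,2.821) -> (3.371,4.116) [heading=275, draw]
  LT 120: heading 275 -> 35
]
Final: pos=(3.371,4.116), heading=35, 10 segment(s) drawn

Answer: 3.371 4.116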